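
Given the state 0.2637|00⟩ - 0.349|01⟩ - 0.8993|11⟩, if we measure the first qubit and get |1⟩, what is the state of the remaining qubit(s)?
-|1⟩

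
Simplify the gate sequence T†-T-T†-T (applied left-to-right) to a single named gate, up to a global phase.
I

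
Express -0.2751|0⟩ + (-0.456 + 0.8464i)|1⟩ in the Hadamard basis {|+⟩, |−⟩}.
(-0.517 + 0.5985i)|+⟩ + (0.1279 - 0.5985i)|−⟩

With |ψ⟩ = α|0⟩ + β|1⟩, the Hadamard-basis coefficients are ⟨+|ψ⟩ = (α + β)/√2 and ⟨−|ψ⟩ = (α − β)/√2.
Here α = -0.2751, β = (-0.456 + 0.8464i): (α + β)/√2 = (-0.517 + 0.5985i), (α − β)/√2 = (0.1279 - 0.5985i).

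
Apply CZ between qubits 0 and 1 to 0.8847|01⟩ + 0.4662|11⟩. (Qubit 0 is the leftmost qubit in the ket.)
0.8847|01⟩ - 0.4662|11⟩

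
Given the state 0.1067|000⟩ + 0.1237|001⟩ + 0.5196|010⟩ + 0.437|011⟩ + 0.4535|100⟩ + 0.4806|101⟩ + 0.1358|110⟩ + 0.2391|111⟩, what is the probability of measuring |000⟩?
0.01138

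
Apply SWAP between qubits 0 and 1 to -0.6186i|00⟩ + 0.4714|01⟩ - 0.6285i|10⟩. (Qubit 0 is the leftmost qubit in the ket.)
-0.6186i|00⟩ - 0.6285i|01⟩ + 0.4714|10⟩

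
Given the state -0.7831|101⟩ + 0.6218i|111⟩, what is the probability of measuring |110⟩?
0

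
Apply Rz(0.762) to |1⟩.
(0.9283 + 0.3718i)|1⟩

Rz(0.762) = [[e^(−iθ/2), 0], [0, e^(iθ/2)]] with e^(±iθ/2) = cos(θ/2) ± i·sin(θ/2); θ = 0.762, cos(θ/2) ≈ 0.928293, sin(θ/2) ≈ 0.371849.
With a = amp(|0⟩) = 0 and b = amp(|1⟩) = 1:
new amp(|0⟩) = (0.928293 - 0.371849i)·a = 0
new amp(|1⟩) = (0.928293 + 0.371849i)·b = (0.9283 + 0.3718i)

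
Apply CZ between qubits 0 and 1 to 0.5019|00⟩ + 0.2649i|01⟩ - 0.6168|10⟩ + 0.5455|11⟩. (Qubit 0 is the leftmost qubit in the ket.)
0.5019|00⟩ + 0.2649i|01⟩ - 0.6168|10⟩ - 0.5455|11⟩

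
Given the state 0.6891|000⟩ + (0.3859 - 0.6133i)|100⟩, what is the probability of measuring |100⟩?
0.5251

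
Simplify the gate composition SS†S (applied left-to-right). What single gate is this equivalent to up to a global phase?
S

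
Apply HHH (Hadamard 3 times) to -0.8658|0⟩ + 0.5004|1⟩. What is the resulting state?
-0.2584|0⟩ - 0.966|1⟩

H² = I, so H^3 = H: a single Hadamard. With (a, b) = (-0.8658, 0.5004), H gives ((a + b)/√2, (a − b)/√2) = (-0.2584, -0.966).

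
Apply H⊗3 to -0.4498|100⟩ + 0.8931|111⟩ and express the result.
0.1567|000⟩ - 0.4748|001⟩ - 0.4748|010⟩ + 0.1567|011⟩ - 0.1567|100⟩ + 0.4748|101⟩ + 0.4748|110⟩ - 0.1567|111⟩

H⊗3 gives amp(|y⟩) = (1/2√2) Σ_x (−1)^(x·y) amp(|x⟩), where x·y is the number of positions in which both x and y have a 1.
|000⟩: (-0.4498 + 0.8931)/(2√2) = 0.1567
|001⟩: (-0.4498 - 0.8931)/(2√2) = -0.4748
|010⟩: (-0.4498 - 0.8931)/(2√2) = -0.4748
|011⟩: (-0.4498 + 0.8931)/(2√2) = 0.1567
|100⟩: (0.4498 - 0.8931)/(2√2) = -0.1567
|101⟩: (0.4498 + 0.8931)/(2√2) = 0.4748
|110⟩: (0.4498 + 0.8931)/(2√2) = 0.4748
|111⟩: (0.4498 - 0.8931)/(2√2) = -0.1567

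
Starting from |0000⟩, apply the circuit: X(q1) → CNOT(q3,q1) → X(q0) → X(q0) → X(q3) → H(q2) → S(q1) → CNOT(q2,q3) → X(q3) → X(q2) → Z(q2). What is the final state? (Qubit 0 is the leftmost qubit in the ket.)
(1/√2)i|0101⟩ - (1/√2)i|0110⟩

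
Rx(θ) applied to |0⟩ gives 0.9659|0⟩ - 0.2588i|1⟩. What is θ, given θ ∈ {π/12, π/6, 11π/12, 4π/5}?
π/6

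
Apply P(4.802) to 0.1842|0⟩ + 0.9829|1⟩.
0.1842|0⟩ + (0.08796 - 0.979i)|1⟩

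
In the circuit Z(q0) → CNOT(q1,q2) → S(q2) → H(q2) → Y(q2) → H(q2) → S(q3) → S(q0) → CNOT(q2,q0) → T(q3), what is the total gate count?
10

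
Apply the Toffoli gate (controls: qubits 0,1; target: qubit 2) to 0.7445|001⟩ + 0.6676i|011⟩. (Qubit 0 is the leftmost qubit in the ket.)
0.7445|001⟩ + 0.6676i|011⟩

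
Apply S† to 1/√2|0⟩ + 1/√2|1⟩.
1/√2|0⟩ - (1/√2)i|1⟩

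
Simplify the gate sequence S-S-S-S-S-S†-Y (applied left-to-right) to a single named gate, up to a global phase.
Y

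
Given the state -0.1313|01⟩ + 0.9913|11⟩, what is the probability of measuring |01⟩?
0.01724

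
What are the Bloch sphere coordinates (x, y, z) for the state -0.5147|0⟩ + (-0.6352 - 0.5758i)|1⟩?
(0.6539, 0.5927, -0.4701)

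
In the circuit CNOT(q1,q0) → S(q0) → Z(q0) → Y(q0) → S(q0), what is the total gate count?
5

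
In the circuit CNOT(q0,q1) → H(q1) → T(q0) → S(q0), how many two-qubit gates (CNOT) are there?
1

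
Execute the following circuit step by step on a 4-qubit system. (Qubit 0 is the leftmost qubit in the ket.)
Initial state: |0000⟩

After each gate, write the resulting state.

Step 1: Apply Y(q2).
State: i|0010⟩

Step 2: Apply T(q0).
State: i|0010⟩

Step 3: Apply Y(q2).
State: |0000⟩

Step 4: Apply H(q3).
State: 1/√2|0000⟩ + 1/√2|0001⟩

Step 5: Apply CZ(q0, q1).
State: 1/√2|0000⟩ + 1/√2|0001⟩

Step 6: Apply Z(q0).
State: 1/√2|0000⟩ + 1/√2|0001⟩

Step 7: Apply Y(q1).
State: (1/√2)i|0100⟩ + (1/√2)i|0101⟩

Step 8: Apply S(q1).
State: -1/√2|0100⟩ - 1/√2|0101⟩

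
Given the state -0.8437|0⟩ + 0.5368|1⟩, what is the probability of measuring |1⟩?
0.2882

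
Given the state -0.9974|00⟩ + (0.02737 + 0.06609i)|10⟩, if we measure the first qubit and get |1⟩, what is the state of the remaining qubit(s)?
(0.3826 + 0.9239i)|0⟩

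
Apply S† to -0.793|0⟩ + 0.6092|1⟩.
-0.793|0⟩ - 0.6092i|1⟩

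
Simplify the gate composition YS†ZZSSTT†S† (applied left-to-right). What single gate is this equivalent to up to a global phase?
Y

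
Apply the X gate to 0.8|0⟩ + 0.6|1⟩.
0.6|0⟩ + 0.8|1⟩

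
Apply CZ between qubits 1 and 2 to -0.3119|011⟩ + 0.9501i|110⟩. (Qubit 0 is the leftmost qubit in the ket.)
0.3119|011⟩ + 0.9501i|110⟩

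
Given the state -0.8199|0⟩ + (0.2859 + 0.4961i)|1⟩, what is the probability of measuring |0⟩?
0.6722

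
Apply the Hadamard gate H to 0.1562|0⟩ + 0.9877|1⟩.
0.8089|0⟩ - 0.588|1⟩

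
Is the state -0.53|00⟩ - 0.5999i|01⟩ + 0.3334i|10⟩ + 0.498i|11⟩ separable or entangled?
Entangled

Writing the state as a|00⟩ + b|01⟩ + c|10⟩ + d|11⟩, it is a product state iff ad − bc = 0.
Here (a, b, c, d) = (-0.53, -0.5999i, 0.3334i, 0.498i): ad − bc = (-0.53)(0.498i) − (-0.5999i)(0.3334i) = (-0.2 - 0.2639i) ≠ 0, so the state is entangled.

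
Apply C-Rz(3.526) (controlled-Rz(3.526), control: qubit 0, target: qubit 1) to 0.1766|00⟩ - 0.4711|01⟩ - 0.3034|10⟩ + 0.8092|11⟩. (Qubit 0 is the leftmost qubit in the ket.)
0.1766|00⟩ - 0.4711|01⟩ + (0.05796 + 0.2978i)|10⟩ + (-0.1546 + 0.7943i)|11⟩

C-Rz(3.526) leaves the control-|0⟩ kets |00⟩, |01⟩ unchanged and applies Rz(3.526) to qubit 1 on the control-|1⟩ pair (|10⟩, |11⟩).
Rz(3.526) = [[e^(−iθ/2), 0], [0, e^(iθ/2)]] with e^(±iθ/2) = cos(θ/2) ± i·sin(θ/2); θ = 3.526, cos(θ/2) ≈ -0.191022, sin(θ/2) ≈ 0.981586.
With a = amp(|10⟩) = -0.3034 and b = amp(|11⟩) = 0.8092:
new amp(|10⟩) = (-0.191022 - 0.981586i)·a = (0.05796 + 0.2978i)
new amp(|11⟩) = (-0.191022 + 0.981586i)·b = (-0.1546 + 0.7943i)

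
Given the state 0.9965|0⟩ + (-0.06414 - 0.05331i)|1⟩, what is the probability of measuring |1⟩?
0.006956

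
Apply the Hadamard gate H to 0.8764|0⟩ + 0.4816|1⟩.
0.9603|0⟩ + 0.2792|1⟩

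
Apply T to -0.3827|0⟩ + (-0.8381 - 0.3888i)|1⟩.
-0.3827|0⟩ + (-0.3177 - 0.8675i)|1⟩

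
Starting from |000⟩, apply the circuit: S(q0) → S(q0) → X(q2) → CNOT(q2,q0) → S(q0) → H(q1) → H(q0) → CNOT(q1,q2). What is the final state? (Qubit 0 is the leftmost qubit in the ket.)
(1/2)i|001⟩ + (1/2)i|010⟩ - (1/2)i|101⟩ - (1/2)i|110⟩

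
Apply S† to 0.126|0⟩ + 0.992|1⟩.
0.126|0⟩ - 0.992i|1⟩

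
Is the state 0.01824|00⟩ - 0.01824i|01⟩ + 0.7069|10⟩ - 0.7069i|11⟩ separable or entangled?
Separable

Writing the state as a|00⟩ + b|01⟩ + c|10⟩ + d|11⟩, it is a product state iff ad − bc = 0.
Here (a, b, c, d) = (0.01824, -0.01824i, 0.7069, -0.7069i): ad − bc = (0.01824)(-0.7069i) − (-0.01824i)(0.7069) = 0, so the state is separable.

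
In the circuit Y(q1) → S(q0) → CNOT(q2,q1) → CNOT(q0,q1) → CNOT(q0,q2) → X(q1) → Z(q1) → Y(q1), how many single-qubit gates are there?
5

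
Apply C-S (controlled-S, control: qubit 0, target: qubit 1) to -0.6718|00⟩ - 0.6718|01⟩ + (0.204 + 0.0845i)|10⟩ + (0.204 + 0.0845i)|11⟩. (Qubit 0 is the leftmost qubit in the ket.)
-0.6718|00⟩ - 0.6718|01⟩ + (0.204 + 0.0845i)|10⟩ + (-0.0845 + 0.204i)|11⟩

C-S leaves the control-|0⟩ kets |00⟩, |01⟩ unchanged and applies S to qubit 1 on the control-|1⟩ pair (|10⟩, |11⟩).
S = [[1, 0], [0, i]].
With a = amp(|10⟩) = (0.204 + 0.0845i) and b = amp(|11⟩) = (0.204 + 0.0845i):
new amp(|10⟩) = (1)·a = (0.204 + 0.0845i)
new amp(|11⟩) = (i)·b = (-0.0845 + 0.204i)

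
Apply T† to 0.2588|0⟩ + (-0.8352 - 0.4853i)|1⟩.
0.2588|0⟩ + (-0.9337 + 0.2474i)|1⟩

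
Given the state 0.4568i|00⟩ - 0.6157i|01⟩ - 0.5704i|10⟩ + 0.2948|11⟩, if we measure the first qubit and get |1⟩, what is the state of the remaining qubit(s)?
-0.8884i|0⟩ + 0.4591|1⟩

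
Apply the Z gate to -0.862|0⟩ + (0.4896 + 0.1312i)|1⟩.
-0.862|0⟩ + (-0.4896 - 0.1312i)|1⟩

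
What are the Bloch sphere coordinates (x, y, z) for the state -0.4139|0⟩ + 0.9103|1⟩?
(-0.7535, 0, -0.6573)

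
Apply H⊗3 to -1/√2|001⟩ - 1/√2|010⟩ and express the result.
-1/2|000⟩ + 1/2|011⟩ - 1/2|100⟩ + 1/2|111⟩

H⊗3 gives amp(|y⟩) = (1/2√2) Σ_x (−1)^(x·y) amp(|x⟩), where x·y is the number of positions in which both x and y have a 1.
|000⟩: (-1/√2 - 1/√2)/(2√2) = -1/2
|001⟩: (1/√2 - 1/√2)/(2√2) = 0
|010⟩: (-1/√2 + 1/√2)/(2√2) = 0
|011⟩: (1/√2 + 1/√2)/(2√2) = 1/2
|100⟩: (-1/√2 - 1/√2)/(2√2) = -1/2
|101⟩: (1/√2 - 1/√2)/(2√2) = 0
|110⟩: (-1/√2 + 1/√2)/(2√2) = 0
|111⟩: (1/√2 + 1/√2)/(2√2) = 1/2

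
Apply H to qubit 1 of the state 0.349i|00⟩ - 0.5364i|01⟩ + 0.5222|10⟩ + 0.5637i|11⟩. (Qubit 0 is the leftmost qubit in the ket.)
-0.1325i|00⟩ + 0.6261i|01⟩ + (0.3693 + 0.3986i)|10⟩ + (0.3693 - 0.3986i)|11⟩

H on qubit 1 mixes each pair of kets that differ only in qubit 1: amplitudes (a, b) of (|…0…⟩, |…1…⟩) become ((a + b)/√2, (a − b)/√2). Kets absent from the input have amplitude 0.
(|00⟩, |01⟩): (a, b) = (0.349i, -0.5364i) → (-0.1325i, 0.6261i)
(|10⟩, |11⟩): (a, b) = (0.5222, 0.5637i) → ((0.3693 + 0.3986i), (0.3693 - 0.3986i))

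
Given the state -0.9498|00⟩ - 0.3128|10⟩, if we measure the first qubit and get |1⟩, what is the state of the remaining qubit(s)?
-|0⟩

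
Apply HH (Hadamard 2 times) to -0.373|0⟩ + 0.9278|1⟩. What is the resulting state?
-0.373|0⟩ + 0.9278|1⟩

H² = I, so an even number of Hadamards cancels: H^2 = I and the state is unchanged.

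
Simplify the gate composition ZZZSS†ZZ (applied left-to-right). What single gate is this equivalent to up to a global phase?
Z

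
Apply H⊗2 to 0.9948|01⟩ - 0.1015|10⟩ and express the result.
0.4467|00⟩ - 0.5482|01⟩ + 0.5482|10⟩ - 0.4467|11⟩

H⊗2 gives amp(|y⟩) = (1/2) Σ_x (−1)^(x·y) amp(|x⟩), where x·y is the number of positions in which both x and y have a 1.
|00⟩: (0.9948 - 0.1015)/2 = 0.4467
|01⟩: (-0.9948 - 0.1015)/2 = -0.5482
|10⟩: (0.9948 + 0.1015)/2 = 0.5482
|11⟩: (-0.9948 + 0.1015)/2 = -0.4467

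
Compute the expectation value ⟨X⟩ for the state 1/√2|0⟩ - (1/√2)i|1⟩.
0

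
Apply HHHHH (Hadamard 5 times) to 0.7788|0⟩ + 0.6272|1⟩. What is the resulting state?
0.9942|0⟩ + 0.1072|1⟩

H² = I, so H^5 = H: a single Hadamard. With (a, b) = (0.7788, 0.6272), H gives ((a + b)/√2, (a − b)/√2) = (0.9942, 0.1072).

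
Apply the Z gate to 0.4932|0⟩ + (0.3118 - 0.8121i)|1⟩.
0.4932|0⟩ + (-0.3118 + 0.8121i)|1⟩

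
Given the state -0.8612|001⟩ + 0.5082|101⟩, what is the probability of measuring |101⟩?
0.2583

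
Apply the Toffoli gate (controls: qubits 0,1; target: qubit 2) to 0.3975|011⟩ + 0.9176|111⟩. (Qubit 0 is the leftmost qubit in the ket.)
0.3975|011⟩ + 0.9176|110⟩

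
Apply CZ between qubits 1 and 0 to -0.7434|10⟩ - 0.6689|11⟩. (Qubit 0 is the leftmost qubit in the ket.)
-0.7434|10⟩ + 0.6689|11⟩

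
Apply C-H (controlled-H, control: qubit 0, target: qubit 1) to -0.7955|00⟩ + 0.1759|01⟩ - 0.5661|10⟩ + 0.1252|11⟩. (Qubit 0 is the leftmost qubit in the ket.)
-0.7955|00⟩ + 0.1759|01⟩ - 0.3118|10⟩ - 0.4888|11⟩

C-H leaves the control-|0⟩ kets |00⟩, |01⟩ unchanged and applies H to qubit 1 on the control-|1⟩ pair (|10⟩, |11⟩).
H = [[1/√2, 1/√2], [1/√2, -1/√2]].
With a = amp(|10⟩) = -0.5661 and b = amp(|11⟩) = 0.1252:
new amp(|10⟩) = (1/√2)·a + (1/√2)·b = -0.3118
new amp(|11⟩) = (1/√2)·a + (-1/√2)·b = -0.4888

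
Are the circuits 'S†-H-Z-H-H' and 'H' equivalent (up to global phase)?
No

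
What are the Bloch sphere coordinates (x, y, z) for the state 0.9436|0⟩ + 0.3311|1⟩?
(0.6249, 0, 0.7808)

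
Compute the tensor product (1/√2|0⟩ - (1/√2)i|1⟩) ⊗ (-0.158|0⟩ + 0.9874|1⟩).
-0.1117|00⟩ + 0.6982|01⟩ + 0.1117i|10⟩ - 0.6982i|11⟩

amp(|b₁b₂…⟩) = product of the factor amplitudes for bits b₁, b₂, …; only kets whose every factor amplitude is nonzero survive.
|00⟩: (1/√2)(-0.158) = -0.1117
|01⟩: (1/√2)(0.9874) = 0.6982
|10⟩: (-(1/√2)i)(-0.158) = 0.1117i
|11⟩: (-(1/√2)i)(0.9874) = -0.6982i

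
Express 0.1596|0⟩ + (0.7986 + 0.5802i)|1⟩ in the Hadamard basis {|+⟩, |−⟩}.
(0.6775 + 0.4103i)|+⟩ + (-0.4518 - 0.4103i)|−⟩

With |ψ⟩ = α|0⟩ + β|1⟩, the Hadamard-basis coefficients are ⟨+|ψ⟩ = (α + β)/√2 and ⟨−|ψ⟩ = (α − β)/√2.
Here α = 0.1596, β = (0.7986 + 0.5802i): (α + β)/√2 = (0.6775 + 0.4103i), (α − β)/√2 = (-0.4518 - 0.4103i).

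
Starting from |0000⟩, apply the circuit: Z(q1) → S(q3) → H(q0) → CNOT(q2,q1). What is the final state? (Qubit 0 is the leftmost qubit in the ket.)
1/√2|0000⟩ + 1/√2|1000⟩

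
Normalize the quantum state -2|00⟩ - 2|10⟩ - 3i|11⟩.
-0.4851|00⟩ - 0.4851|10⟩ - 0.7276i|11⟩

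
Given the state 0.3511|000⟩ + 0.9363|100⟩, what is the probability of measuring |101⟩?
0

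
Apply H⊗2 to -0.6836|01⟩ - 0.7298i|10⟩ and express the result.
(-0.3418 - 0.3649i)|00⟩ + (0.3418 - 0.3649i)|01⟩ + (-0.3418 + 0.3649i)|10⟩ + (0.3418 + 0.3649i)|11⟩

H⊗2 gives amp(|y⟩) = (1/2) Σ_x (−1)^(x·y) amp(|x⟩), where x·y is the number of positions in which both x and y have a 1.
|00⟩: (-0.6836 - 0.7298i)/2 = (-0.3418 - 0.3649i)
|01⟩: (0.6836 - 0.7298i)/2 = (0.3418 - 0.3649i)
|10⟩: (-0.6836 + 0.7298i)/2 = (-0.3418 + 0.3649i)
|11⟩: (0.6836 + 0.7298i)/2 = (0.3418 + 0.3649i)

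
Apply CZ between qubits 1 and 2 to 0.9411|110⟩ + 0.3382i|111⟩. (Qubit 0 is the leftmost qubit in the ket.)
0.9411|110⟩ - 0.3382i|111⟩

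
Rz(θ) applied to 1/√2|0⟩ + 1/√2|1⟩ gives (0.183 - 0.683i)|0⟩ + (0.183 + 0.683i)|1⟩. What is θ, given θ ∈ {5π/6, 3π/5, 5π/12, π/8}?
5π/6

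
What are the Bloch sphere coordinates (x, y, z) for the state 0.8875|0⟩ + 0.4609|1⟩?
(0.8181, 0, 0.5752)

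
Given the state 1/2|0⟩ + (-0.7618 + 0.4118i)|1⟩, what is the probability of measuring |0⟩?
1/4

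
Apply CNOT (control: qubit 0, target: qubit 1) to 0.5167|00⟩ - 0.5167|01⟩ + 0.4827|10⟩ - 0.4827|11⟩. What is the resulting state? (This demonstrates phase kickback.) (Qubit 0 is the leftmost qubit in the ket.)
0.5167|00⟩ - 0.5167|01⟩ - 0.4827|10⟩ + 0.4827|11⟩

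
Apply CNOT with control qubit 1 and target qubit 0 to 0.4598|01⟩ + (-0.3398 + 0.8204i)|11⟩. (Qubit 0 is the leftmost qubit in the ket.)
(-0.3398 + 0.8204i)|01⟩ + 0.4598|11⟩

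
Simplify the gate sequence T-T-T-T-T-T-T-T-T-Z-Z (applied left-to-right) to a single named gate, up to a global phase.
T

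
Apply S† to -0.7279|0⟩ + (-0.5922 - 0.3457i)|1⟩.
-0.7279|0⟩ + (-0.3457 + 0.5922i)|1⟩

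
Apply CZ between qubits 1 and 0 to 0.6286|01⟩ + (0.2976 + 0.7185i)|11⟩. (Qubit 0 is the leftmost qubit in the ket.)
0.6286|01⟩ + (-0.2976 - 0.7185i)|11⟩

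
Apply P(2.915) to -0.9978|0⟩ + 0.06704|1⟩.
-0.9978|0⟩ + (-0.06533 + 0.01506i)|1⟩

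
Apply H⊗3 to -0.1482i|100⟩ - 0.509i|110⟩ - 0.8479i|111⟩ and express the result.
-0.5321i|000⟩ + 0.06742i|001⟩ + 0.4273i|010⟩ - 0.1722i|011⟩ + 0.5321i|100⟩ - 0.06742i|101⟩ - 0.4273i|110⟩ + 0.1722i|111⟩

H⊗3 gives amp(|y⟩) = (1/2√2) Σ_x (−1)^(x·y) amp(|x⟩), where x·y is the number of positions in which both x and y have a 1.
|000⟩: (-0.1482i - 0.509i - 0.8479i)/(2√2) = -0.5321i
|001⟩: (-0.1482i - 0.509i + 0.8479i)/(2√2) = 0.06742i
|010⟩: (-0.1482i + 0.509i + 0.8479i)/(2√2) = 0.4273i
|011⟩: (-0.1482i + 0.509i - 0.8479i)/(2√2) = -0.1722i
|100⟩: (0.1482i + 0.509i + 0.8479i)/(2√2) = 0.5321i
|101⟩: (0.1482i + 0.509i - 0.8479i)/(2√2) = -0.06742i
|110⟩: (0.1482i - 0.509i - 0.8479i)/(2√2) = -0.4273i
|111⟩: (0.1482i - 0.509i + 0.8479i)/(2√2) = 0.1722i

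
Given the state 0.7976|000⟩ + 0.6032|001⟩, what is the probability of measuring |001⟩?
0.3639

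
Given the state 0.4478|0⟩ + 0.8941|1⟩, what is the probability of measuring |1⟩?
0.7994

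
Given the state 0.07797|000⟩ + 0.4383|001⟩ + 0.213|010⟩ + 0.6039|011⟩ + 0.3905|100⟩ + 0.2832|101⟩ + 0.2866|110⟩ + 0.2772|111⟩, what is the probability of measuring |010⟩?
0.04537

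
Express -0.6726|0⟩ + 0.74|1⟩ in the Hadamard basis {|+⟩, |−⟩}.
0.04766|+⟩ - 0.9989|−⟩

With |ψ⟩ = α|0⟩ + β|1⟩, the Hadamard-basis coefficients are ⟨+|ψ⟩ = (α + β)/√2 and ⟨−|ψ⟩ = (α − β)/√2.
Here α = -0.6726, β = 0.74: (α + β)/√2 = 0.04766, (α − β)/√2 = -0.9989.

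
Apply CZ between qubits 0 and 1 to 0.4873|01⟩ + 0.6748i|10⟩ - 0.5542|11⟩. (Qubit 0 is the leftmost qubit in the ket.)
0.4873|01⟩ + 0.6748i|10⟩ + 0.5542|11⟩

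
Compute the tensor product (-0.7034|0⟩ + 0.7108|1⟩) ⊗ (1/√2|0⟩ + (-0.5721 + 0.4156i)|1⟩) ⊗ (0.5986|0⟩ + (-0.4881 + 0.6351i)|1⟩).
-0.2977|000⟩ + (0.2428 - 0.3159i)|001⟩ + (0.2409 - 0.175i)|010⟩ + (-0.01076 + 0.3983i)|011⟩ + 0.3009|100⟩ + (-0.2453 + 0.3192i)|101⟩ + (-0.2434 + 0.1768i)|110⟩ + (0.01087 - 0.4025i)|111⟩

amp(|b₁b₂…⟩) = product of the factor amplitudes for bits b₁, b₂, …; only kets whose every factor amplitude is nonzero survive.
|000⟩: (-0.7034)(1/√2)(0.5986) = -0.2977
|001⟩: (-0.7034)(1/√2)(-0.4881 + 0.6351i) = (0.2428 - 0.3159i)
|010⟩: (-0.7034)(-0.5721 + 0.4156i)(0.5986) = (0.2409 - 0.175i)
|011⟩: (-0.7034)(-0.5721 + 0.4156i)(-0.4881 + 0.6351i) = (-0.01076 + 0.3983i)
|100⟩: (0.7108)(1/√2)(0.5986) = 0.3009
|101⟩: (0.7108)(1/√2)(-0.4881 + 0.6351i) = (-0.2453 + 0.3192i)
|110⟩: (0.7108)(-0.5721 + 0.4156i)(0.5986) = (-0.2434 + 0.1768i)
|111⟩: (0.7108)(-0.5721 + 0.4156i)(-0.4881 + 0.6351i) = (0.01087 - 0.4025i)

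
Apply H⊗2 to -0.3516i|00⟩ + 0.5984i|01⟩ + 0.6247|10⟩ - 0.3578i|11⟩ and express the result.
(0.3124 - 0.0555i)|00⟩ + (0.3124 - 0.2961i)|01⟩ + (-0.3124 + 0.3023i)|10⟩ + (-0.3124 - 0.6539i)|11⟩

H⊗2 gives amp(|y⟩) = (1/2) Σ_x (−1)^(x·y) amp(|x⟩), where x·y is the number of positions in which both x and y have a 1.
|00⟩: (-0.3516i + 0.5984i + 0.6247 - 0.3578i)/2 = (0.3124 - 0.0555i)
|01⟩: (-0.3516i - 0.5984i + 0.6247 + 0.3578i)/2 = (0.3124 - 0.2961i)
|10⟩: (-0.3516i + 0.5984i - 0.6247 + 0.3578i)/2 = (-0.3124 + 0.3023i)
|11⟩: (-0.3516i - 0.5984i - 0.6247 - 0.3578i)/2 = (-0.3124 - 0.6539i)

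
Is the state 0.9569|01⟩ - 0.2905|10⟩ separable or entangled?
Entangled

Writing the state as a|00⟩ + b|01⟩ + c|10⟩ + d|11⟩, it is a product state iff ad − bc = 0.
Here (a, b, c, d) = (0, 0.9569, -0.2905, 0): ad − bc = (0)(0) − (0.9569)(-0.2905) = 0.278 ≠ 0, so the state is entangled.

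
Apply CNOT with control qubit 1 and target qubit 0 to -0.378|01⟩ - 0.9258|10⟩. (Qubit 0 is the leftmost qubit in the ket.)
-0.9258|10⟩ - 0.378|11⟩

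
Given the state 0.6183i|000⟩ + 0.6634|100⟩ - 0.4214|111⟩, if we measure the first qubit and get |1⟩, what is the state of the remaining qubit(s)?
0.8441|00⟩ - 0.5362|11⟩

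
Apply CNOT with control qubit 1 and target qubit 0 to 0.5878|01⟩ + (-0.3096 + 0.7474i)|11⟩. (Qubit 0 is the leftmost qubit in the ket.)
(-0.3096 + 0.7474i)|01⟩ + 0.5878|11⟩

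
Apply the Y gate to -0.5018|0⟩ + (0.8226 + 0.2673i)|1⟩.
(0.2673 - 0.8226i)|0⟩ - 0.5018i|1⟩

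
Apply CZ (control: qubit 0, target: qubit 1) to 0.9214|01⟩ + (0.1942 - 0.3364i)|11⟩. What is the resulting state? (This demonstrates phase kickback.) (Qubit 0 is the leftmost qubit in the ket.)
0.9214|01⟩ + (-0.1942 + 0.3364i)|11⟩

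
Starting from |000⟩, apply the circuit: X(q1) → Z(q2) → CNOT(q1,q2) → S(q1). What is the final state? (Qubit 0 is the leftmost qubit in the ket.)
i|011⟩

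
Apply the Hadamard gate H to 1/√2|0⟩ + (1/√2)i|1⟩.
(1/2 + (1/2)i)|0⟩ + (1/2 - (1/2)i)|1⟩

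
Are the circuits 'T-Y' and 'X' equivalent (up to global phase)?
No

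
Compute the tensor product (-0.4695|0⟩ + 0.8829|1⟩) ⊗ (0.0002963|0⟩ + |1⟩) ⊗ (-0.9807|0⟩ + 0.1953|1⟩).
0.0001364|000⟩ - 0.00002717|001⟩ + 0.4604|010⟩ - 0.09169|011⟩ - 0.0002566|100⟩ + 0.00005109|101⟩ - 0.8659|110⟩ + 0.1724|111⟩

amp(|b₁b₂…⟩) = product of the factor amplitudes for bits b₁, b₂, …; only kets whose every factor amplitude is nonzero survive.
|000⟩: (-0.4695)(0.0002963)(-0.9807) = 0.0001364
|001⟩: (-0.4695)(0.0002963)(0.1953) = -0.00002717
|010⟩: (-0.4695)(1)(-0.9807) = 0.4604
|011⟩: (-0.4695)(1)(0.1953) = -0.09169
|100⟩: (0.8829)(0.0002963)(-0.9807) = -0.0002566
|101⟩: (0.8829)(0.0002963)(0.1953) = 0.00005109
|110⟩: (0.8829)(1)(-0.9807) = -0.8659
|111⟩: (0.8829)(1)(0.1953) = 0.1724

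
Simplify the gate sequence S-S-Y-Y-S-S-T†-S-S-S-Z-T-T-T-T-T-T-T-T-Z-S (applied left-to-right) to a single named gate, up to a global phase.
T†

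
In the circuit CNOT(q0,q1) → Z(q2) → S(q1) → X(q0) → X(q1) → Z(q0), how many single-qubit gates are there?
5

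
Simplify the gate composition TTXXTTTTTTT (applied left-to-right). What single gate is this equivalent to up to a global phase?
T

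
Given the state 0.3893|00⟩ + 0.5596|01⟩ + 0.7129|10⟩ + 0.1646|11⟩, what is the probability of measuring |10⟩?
0.5082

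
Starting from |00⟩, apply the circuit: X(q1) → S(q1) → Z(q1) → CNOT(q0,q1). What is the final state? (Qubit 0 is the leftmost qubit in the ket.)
-i|01⟩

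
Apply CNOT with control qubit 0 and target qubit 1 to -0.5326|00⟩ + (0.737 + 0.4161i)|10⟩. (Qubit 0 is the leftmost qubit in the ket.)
-0.5326|00⟩ + (0.737 + 0.4161i)|11⟩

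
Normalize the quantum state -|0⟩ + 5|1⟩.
-0.1961|0⟩ + 0.9806|1⟩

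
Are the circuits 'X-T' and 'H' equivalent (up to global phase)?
No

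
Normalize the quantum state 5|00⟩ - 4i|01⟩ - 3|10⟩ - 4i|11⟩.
0.6155|00⟩ - 0.4924i|01⟩ - 0.3693|10⟩ - 0.4924i|11⟩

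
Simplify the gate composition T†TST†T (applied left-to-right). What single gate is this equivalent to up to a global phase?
S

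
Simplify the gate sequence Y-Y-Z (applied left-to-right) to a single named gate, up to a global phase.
Z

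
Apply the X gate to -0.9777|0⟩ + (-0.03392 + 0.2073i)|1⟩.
(-0.03392 + 0.2073i)|0⟩ - 0.9777|1⟩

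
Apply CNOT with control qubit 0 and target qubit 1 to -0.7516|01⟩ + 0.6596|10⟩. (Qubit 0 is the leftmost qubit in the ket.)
-0.7516|01⟩ + 0.6596|11⟩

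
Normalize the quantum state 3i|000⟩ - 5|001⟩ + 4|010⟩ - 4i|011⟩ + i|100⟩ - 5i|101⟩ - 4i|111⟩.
0.2887i|000⟩ - 0.4811|001⟩ + 0.3849|010⟩ - 0.3849i|011⟩ + 0.09623i|100⟩ - 0.4811i|101⟩ - 0.3849i|111⟩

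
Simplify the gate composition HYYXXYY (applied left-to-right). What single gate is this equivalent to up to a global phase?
H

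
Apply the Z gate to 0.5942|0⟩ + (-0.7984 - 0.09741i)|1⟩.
0.5942|0⟩ + (0.7984 + 0.09741i)|1⟩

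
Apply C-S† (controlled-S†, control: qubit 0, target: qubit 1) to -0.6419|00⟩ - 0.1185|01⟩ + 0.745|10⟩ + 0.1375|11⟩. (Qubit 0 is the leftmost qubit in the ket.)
-0.6419|00⟩ - 0.1185|01⟩ + 0.745|10⟩ - 0.1375i|11⟩

C-S† leaves the control-|0⟩ kets |00⟩, |01⟩ unchanged and applies S† to qubit 1 on the control-|1⟩ pair (|10⟩, |11⟩).
S† = [[1, 0], [0, -i]].
With a = amp(|10⟩) = 0.745 and b = amp(|11⟩) = 0.1375:
new amp(|10⟩) = (1)·a = 0.745
new amp(|11⟩) = (-i)·b = -0.1375i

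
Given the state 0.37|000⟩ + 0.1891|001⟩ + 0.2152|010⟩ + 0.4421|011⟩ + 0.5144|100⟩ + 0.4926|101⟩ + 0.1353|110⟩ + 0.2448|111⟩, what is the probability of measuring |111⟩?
0.05993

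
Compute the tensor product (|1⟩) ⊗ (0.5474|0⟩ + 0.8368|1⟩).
0.5474|10⟩ + 0.8368|11⟩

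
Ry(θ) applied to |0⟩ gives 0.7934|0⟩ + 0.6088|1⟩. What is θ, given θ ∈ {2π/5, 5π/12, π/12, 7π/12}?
5π/12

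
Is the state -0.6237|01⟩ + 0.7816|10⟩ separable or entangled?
Entangled

Writing the state as a|00⟩ + b|01⟩ + c|10⟩ + d|11⟩, it is a product state iff ad − bc = 0.
Here (a, b, c, d) = (0, -0.6237, 0.7816, 0): ad − bc = (0)(0) − (-0.6237)(0.7816) = 0.4875 ≠ 0, so the state is entangled.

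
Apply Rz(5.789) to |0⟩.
(-0.9696 - 0.2446i)|0⟩

Rz(5.789) = [[e^(−iθ/2), 0], [0, e^(iθ/2)]] with e^(±iθ/2) = cos(θ/2) ± i·sin(θ/2); θ = 5.789, cos(θ/2) ≈ -0.969628, sin(θ/2) ≈ 0.244586.
With a = amp(|0⟩) = 1 and b = amp(|1⟩) = 0:
new amp(|0⟩) = (-0.969628 - 0.244586i)·a = (-0.9696 - 0.2446i)
new amp(|1⟩) = (-0.969628 + 0.244586i)·b = 0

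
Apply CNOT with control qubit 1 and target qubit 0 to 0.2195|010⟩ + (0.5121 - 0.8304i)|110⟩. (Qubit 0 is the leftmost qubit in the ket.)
(0.5121 - 0.8304i)|010⟩ + 0.2195|110⟩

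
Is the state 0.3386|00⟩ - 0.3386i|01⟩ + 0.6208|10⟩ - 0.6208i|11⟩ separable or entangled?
Separable

Writing the state as a|00⟩ + b|01⟩ + c|10⟩ + d|11⟩, it is a product state iff ad − bc = 0.
Here (a, b, c, d) = (0.3386, -0.3386i, 0.6208, -0.6208i): ad − bc = (0.3386)(-0.6208i) − (-0.3386i)(0.6208) = 0, so the state is separable.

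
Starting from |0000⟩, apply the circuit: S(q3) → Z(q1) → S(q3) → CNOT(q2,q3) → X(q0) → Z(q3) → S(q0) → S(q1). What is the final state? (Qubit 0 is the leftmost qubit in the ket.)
i|1000⟩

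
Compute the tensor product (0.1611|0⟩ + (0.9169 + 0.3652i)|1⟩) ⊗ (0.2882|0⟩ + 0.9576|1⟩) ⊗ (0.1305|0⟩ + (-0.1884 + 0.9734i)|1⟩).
0.006059|000⟩ + (-0.008747 + 0.04519i)|001⟩ + 0.02013|010⟩ + (-0.02906 + 0.1502i)|011⟩ + (0.03448 + 0.01374i)|100⟩ + (-0.1522 + 0.2374i)|101⟩ + (0.1146 + 0.04564i)|110⟩ + (-0.5058 + 0.7888i)|111⟩

amp(|b₁b₂…⟩) = product of the factor amplitudes for bits b₁, b₂, …; only kets whose every factor amplitude is nonzero survive.
|000⟩: (0.1611)(0.2882)(0.1305) = 0.006059
|001⟩: (0.1611)(0.2882)(-0.1884 + 0.9734i) = (-0.008747 + 0.04519i)
|010⟩: (0.1611)(0.9576)(0.1305) = 0.02013
|011⟩: (0.1611)(0.9576)(-0.1884 + 0.9734i) = (-0.02906 + 0.1502i)
|100⟩: (0.9169 + 0.3652i)(0.2882)(0.1305) = (0.03448 + 0.01374i)
|101⟩: (0.9169 + 0.3652i)(0.2882)(-0.1884 + 0.9734i) = (-0.1522 + 0.2374i)
|110⟩: (0.9169 + 0.3652i)(0.9576)(0.1305) = (0.1146 + 0.04564i)
|111⟩: (0.9169 + 0.3652i)(0.9576)(-0.1884 + 0.9734i) = (-0.5058 + 0.7888i)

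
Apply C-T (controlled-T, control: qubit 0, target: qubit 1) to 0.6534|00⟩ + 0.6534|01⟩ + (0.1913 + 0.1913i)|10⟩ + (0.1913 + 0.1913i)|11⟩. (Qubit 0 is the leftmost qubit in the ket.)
0.6534|00⟩ + 0.6534|01⟩ + (0.1913 + 0.1913i)|10⟩ + 0.2705i|11⟩

C-T leaves the control-|0⟩ kets |00⟩, |01⟩ unchanged and applies T to qubit 1 on the control-|1⟩ pair (|10⟩, |11⟩).
T = [[1, 0], [0, (1/√2 + (1/√2)i)]].
With a = amp(|10⟩) = (0.1913 + 0.1913i) and b = amp(|11⟩) = (0.1913 + 0.1913i):
new amp(|10⟩) = (1)·a = (0.1913 + 0.1913i)
new amp(|11⟩) = (1/√2 + (1/√2)i)·b = 0.2705i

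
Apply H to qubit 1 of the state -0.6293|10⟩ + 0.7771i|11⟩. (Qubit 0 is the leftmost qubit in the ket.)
(-0.445 + 0.5495i)|10⟩ + (-0.445 - 0.5495i)|11⟩

H on qubit 1 mixes each pair of kets that differ only in qubit 1: amplitudes (a, b) of (|…0…⟩, |…1…⟩) become ((a + b)/√2, (a − b)/√2). Kets absent from the input have amplitude 0.
(|10⟩, |11⟩): (a, b) = (-0.6293, 0.7771i) → ((-0.445 + 0.5495i), (-0.445 - 0.5495i))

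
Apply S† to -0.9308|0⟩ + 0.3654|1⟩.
-0.9308|0⟩ - 0.3654i|1⟩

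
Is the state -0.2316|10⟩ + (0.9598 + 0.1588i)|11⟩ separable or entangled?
Separable

Writing the state as a|00⟩ + b|01⟩ + c|10⟩ + d|11⟩, it is a product state iff ad − bc = 0.
Here (a, b, c, d) = (0, 0, -0.2316, (0.9598 + 0.1588i)): ad − bc = (0)(0.9598 + 0.1588i) − (0)(-0.2316) = 0, so the state is separable.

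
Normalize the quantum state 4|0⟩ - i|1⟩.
0.9701|0⟩ - 0.2425i|1⟩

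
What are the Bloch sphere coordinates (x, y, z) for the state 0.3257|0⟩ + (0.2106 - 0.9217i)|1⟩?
(0.1372, -0.6004, -0.7878)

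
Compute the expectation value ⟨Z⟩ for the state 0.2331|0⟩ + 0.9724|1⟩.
-0.8912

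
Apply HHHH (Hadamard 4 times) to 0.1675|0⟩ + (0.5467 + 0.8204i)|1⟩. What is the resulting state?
0.1675|0⟩ + (0.5467 + 0.8204i)|1⟩

H² = I, so an even number of Hadamards cancels: H^4 = I and the state is unchanged.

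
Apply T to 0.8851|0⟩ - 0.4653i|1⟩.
0.8851|0⟩ + (0.329 - 0.329i)|1⟩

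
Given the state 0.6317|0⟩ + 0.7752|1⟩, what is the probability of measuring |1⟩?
0.6009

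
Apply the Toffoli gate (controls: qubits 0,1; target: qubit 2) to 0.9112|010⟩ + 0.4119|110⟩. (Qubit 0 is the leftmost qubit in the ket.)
0.9112|010⟩ + 0.4119|111⟩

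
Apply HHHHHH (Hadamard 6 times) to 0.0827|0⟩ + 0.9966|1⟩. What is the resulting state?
0.0827|0⟩ + 0.9966|1⟩

H² = I, so an even number of Hadamards cancels: H^6 = I and the state is unchanged.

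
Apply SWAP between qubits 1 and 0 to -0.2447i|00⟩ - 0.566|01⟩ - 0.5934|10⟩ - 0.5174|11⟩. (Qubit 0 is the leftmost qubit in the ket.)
-0.2447i|00⟩ - 0.5934|01⟩ - 0.566|10⟩ - 0.5174|11⟩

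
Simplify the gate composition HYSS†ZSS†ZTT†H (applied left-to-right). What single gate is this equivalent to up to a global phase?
Y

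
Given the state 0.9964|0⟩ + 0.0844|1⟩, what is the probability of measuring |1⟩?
0.007123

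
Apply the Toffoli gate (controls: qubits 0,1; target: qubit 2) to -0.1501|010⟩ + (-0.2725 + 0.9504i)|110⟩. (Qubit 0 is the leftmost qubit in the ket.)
-0.1501|010⟩ + (-0.2725 + 0.9504i)|111⟩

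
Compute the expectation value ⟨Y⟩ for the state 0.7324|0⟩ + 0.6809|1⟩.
0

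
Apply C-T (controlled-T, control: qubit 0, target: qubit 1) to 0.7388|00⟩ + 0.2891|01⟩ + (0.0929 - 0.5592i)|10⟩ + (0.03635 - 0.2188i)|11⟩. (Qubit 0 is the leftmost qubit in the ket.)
0.7388|00⟩ + 0.2891|01⟩ + (0.0929 - 0.5592i)|10⟩ + (0.1804 - 0.129i)|11⟩

C-T leaves the control-|0⟩ kets |00⟩, |01⟩ unchanged and applies T to qubit 1 on the control-|1⟩ pair (|10⟩, |11⟩).
T = [[1, 0], [0, (1/√2 + (1/√2)i)]].
With a = amp(|10⟩) = (0.0929 - 0.5592i) and b = amp(|11⟩) = (0.03635 - 0.2188i):
new amp(|10⟩) = (1)·a = (0.0929 - 0.5592i)
new amp(|11⟩) = (1/√2 + (1/√2)i)·b = (0.1804 - 0.129i)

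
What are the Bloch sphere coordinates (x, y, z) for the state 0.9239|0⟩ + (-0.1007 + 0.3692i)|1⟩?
(-0.1861, 0.6822, 0.7071)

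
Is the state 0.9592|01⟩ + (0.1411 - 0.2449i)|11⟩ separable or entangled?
Separable

Writing the state as a|00⟩ + b|01⟩ + c|10⟩ + d|11⟩, it is a product state iff ad − bc = 0.
Here (a, b, c, d) = (0, 0.9592, 0, (0.1411 - 0.2449i)): ad − bc = (0)(0.1411 - 0.2449i) − (0.9592)(0) = 0, so the state is separable.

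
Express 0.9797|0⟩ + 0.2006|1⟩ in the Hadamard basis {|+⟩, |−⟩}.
0.8346|+⟩ + 0.5509|−⟩

With |ψ⟩ = α|0⟩ + β|1⟩, the Hadamard-basis coefficients are ⟨+|ψ⟩ = (α + β)/√2 and ⟨−|ψ⟩ = (α − β)/√2.
Here α = 0.9797, β = 0.2006: (α + β)/√2 = 0.8346, (α − β)/√2 = 0.5509.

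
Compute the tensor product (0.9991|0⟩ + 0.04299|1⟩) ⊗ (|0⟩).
0.9991|00⟩ + 0.04299|10⟩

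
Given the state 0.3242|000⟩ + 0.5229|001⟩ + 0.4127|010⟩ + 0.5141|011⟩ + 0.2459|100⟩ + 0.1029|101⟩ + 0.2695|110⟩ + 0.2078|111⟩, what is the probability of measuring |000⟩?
0.1051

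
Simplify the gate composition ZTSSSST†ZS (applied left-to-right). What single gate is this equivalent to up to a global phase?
S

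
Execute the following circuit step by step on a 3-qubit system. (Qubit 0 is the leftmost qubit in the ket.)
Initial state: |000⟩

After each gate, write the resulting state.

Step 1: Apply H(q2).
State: 1/√2|000⟩ + 1/√2|001⟩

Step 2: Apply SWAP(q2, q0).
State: 1/√2|000⟩ + 1/√2|100⟩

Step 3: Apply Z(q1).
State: 1/√2|000⟩ + 1/√2|100⟩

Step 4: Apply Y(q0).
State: -(1/√2)i|000⟩ + (1/√2)i|100⟩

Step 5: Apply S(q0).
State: -(1/√2)i|000⟩ - 1/√2|100⟩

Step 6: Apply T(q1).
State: -(1/√2)i|000⟩ - 1/√2|100⟩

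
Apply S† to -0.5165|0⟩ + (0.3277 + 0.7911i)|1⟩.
-0.5165|0⟩ + (0.7911 - 0.3277i)|1⟩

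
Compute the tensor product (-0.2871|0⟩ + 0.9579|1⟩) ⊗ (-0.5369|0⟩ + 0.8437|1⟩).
0.1541|00⟩ - 0.2422|01⟩ - 0.5143|10⟩ + 0.8082|11⟩

amp(|b₁b₂…⟩) = product of the factor amplitudes for bits b₁, b₂, …; only kets whose every factor amplitude is nonzero survive.
|00⟩: (-0.2871)(-0.5369) = 0.1541
|01⟩: (-0.2871)(0.8437) = -0.2422
|10⟩: (0.9579)(-0.5369) = -0.5143
|11⟩: (0.9579)(0.8437) = 0.8082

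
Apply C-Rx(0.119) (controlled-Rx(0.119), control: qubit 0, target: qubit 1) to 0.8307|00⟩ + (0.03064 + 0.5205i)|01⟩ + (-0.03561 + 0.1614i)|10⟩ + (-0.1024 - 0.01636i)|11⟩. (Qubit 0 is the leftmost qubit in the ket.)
0.8307|00⟩ + (0.03064 + 0.5205i)|01⟩ + (-0.03652 + 0.1672i)|10⟩ + (-0.09262 - 0.01421i)|11⟩

C-Rx(0.119) leaves the control-|0⟩ kets |00⟩, |01⟩ unchanged and applies Rx(0.119) to qubit 1 on the control-|1⟩ pair (|10⟩, |11⟩).
Rx(0.119) = [[cos(θ/2), −i·sin(θ/2)], [−i·sin(θ/2), cos(θ/2)]]; θ = 0.119, cos(θ/2) ≈ 0.99823, sin(θ/2) ≈ 0.0594649.
With a = amp(|10⟩) = (-0.03561 + 0.1614i) and b = amp(|11⟩) = (-0.1024 - 0.01636i):
new amp(|10⟩) = (0.99823)·a + (-0.0594649i)·b = (-0.03652 + 0.1672i)
new amp(|11⟩) = (-0.0594649i)·a + (0.99823)·b = (-0.09262 - 0.01421i)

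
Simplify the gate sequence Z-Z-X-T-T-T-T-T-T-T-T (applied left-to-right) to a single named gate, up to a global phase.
X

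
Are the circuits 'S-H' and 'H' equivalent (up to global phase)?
No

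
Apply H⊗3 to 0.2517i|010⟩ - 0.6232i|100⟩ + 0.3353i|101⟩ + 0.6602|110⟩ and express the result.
(0.2334 - 0.0128i)|000⟩ + (0.2334 - 0.2499i)|001⟩ + (-0.2334 - 0.1908i)|010⟩ + (-0.2334 - 0.4279i)|011⟩ + (-0.2334 + 0.1908i)|100⟩ + (-0.2334 + 0.4279i)|101⟩ + (0.2334 + 0.0128i)|110⟩ + (0.2334 + 0.2499i)|111⟩

H⊗3 gives amp(|y⟩) = (1/2√2) Σ_x (−1)^(x·y) amp(|x⟩), where x·y is the number of positions in which both x and y have a 1.
|000⟩: (0.2517i - 0.6232i + 0.3353i + 0.6602)/(2√2) = (0.2334 - 0.0128i)
|001⟩: (0.2517i - 0.6232i - 0.3353i + 0.6602)/(2√2) = (0.2334 - 0.2499i)
|010⟩: (-0.2517i - 0.6232i + 0.3353i - 0.6602)/(2√2) = (-0.2334 - 0.1908i)
|011⟩: (-0.2517i - 0.6232i - 0.3353i - 0.6602)/(2√2) = (-0.2334 - 0.4279i)
|100⟩: (0.2517i + 0.6232i - 0.3353i - 0.6602)/(2√2) = (-0.2334 + 0.1908i)
|101⟩: (0.2517i + 0.6232i + 0.3353i - 0.6602)/(2√2) = (-0.2334 + 0.4279i)
|110⟩: (-0.2517i + 0.6232i - 0.3353i + 0.6602)/(2√2) = (0.2334 + 0.0128i)
|111⟩: (-0.2517i + 0.6232i + 0.3353i + 0.6602)/(2√2) = (0.2334 + 0.2499i)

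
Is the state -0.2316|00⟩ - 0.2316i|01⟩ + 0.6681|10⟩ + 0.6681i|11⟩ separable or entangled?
Separable

Writing the state as a|00⟩ + b|01⟩ + c|10⟩ + d|11⟩, it is a product state iff ad − bc = 0.
Here (a, b, c, d) = (-0.2316, -0.2316i, 0.6681, 0.6681i): ad − bc = (-0.2316)(0.6681i) − (-0.2316i)(0.6681) = 0, so the state is separable.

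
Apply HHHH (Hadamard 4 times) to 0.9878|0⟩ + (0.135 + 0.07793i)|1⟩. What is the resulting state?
0.9878|0⟩ + (0.135 + 0.07793i)|1⟩

H² = I, so an even number of Hadamards cancels: H^4 = I and the state is unchanged.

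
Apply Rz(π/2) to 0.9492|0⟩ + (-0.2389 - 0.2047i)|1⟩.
(0.6712 - 0.6712i)|0⟩ + (-0.02418 - 0.3137i)|1⟩

Rz(π/2) = [[e^(−iθ/2), 0], [0, e^(iθ/2)]] with e^(±iθ/2) = cos(θ/2) ± i·sin(θ/2); θ = π/2, cos(θ/2) ≈ 0.707107, sin(θ/2) ≈ 0.707107.
With a = amp(|0⟩) = 0.9492 and b = amp(|1⟩) = (-0.2389 - 0.2047i):
new amp(|0⟩) = (0.707107 - 0.707107i)·a = (0.6712 - 0.6712i)
new amp(|1⟩) = (0.707107 + 0.707107i)·b = (-0.02418 - 0.3137i)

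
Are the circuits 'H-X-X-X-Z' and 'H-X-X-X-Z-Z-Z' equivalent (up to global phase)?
Yes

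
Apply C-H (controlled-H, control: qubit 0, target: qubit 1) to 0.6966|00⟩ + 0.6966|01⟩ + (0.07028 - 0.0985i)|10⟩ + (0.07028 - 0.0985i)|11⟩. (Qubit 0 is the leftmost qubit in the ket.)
0.6966|00⟩ + 0.6966|01⟩ + (0.09939 - 0.1393i)|10⟩

C-H leaves the control-|0⟩ kets |00⟩, |01⟩ unchanged and applies H to qubit 1 on the control-|1⟩ pair (|10⟩, |11⟩).
H = [[1/√2, 1/√2], [1/√2, -1/√2]].
With a = amp(|10⟩) = (0.07028 - 0.0985i) and b = amp(|11⟩) = (0.07028 - 0.0985i):
new amp(|10⟩) = (1/√2)·a + (1/√2)·b = (0.09939 - 0.1393i)
new amp(|11⟩) = (1/√2)·a + (-1/√2)·b = 0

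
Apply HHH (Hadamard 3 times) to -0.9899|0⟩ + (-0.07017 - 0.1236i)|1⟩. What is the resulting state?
(-0.7496 - 0.0874i)|0⟩ + (-0.6503 + 0.0874i)|1⟩

H² = I, so H^3 = H: a single Hadamard. With (a, b) = (-0.9899, (-0.07017 - 0.1236i)), H gives ((a + b)/√2, (a − b)/√2) = ((-0.7496 - 0.0874i), (-0.6503 + 0.0874i)).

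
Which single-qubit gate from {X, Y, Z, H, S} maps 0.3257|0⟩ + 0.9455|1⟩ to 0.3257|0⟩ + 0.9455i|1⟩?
S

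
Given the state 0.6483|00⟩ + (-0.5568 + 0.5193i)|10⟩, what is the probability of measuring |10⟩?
0.5797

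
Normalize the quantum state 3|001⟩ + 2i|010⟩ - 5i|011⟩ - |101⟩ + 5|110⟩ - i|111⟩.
0.3721|001⟩ + 0.2481i|010⟩ - 0.6202i|011⟩ - 0.124|101⟩ + 0.6202|110⟩ - 0.124i|111⟩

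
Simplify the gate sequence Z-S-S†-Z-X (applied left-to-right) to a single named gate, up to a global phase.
X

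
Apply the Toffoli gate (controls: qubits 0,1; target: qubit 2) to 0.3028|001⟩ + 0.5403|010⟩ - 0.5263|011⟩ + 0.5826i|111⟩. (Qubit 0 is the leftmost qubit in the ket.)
0.3028|001⟩ + 0.5403|010⟩ - 0.5263|011⟩ + 0.5826i|110⟩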